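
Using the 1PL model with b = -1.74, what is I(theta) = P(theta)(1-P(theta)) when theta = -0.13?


P = 1/(1+exp(-(-0.13--1.74))) = 0.8334
I = P*(1-P) = 0.8334 * 0.1666
I = 0.1388

0.1388


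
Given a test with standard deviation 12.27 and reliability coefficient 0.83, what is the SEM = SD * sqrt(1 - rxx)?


SEM = SD * sqrt(1 - rxx)
SEM = 12.27 * sqrt(1 - 0.83)
SEM = 12.27 * sqrt(0.17) = 12.27 * 0.412311
SEM = 5.0591

5.0591


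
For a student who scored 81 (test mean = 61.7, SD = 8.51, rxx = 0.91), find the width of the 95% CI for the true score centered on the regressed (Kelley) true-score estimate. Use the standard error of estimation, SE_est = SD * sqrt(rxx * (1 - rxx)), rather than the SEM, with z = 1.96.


True score estimate = 0.91*81 + 0.09*61.7 = 79.263
SE_est = SD * sqrt(rxx * (1 - rxx)) = 8.51 * sqrt(0.91 * 0.09) = 8.51 * sqrt(0.0819) = 2.435407
CI = T_est +/- z * SE_est, so width = 2 * z * SE_est = 2 * 1.96 * 2.435407
Width = 9.5468

9.5468


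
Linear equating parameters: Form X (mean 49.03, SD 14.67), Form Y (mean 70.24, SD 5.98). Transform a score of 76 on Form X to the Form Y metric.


slope = SD_Y / SD_X = 5.98 / 14.67 ~ 0.4076
intercept = mean_Y - slope * mean_X = 70.24 - (5.98 / 14.67) * 49.03 ~ 50.2537
Y = slope * X + intercept. To avoid rounding drift from the rounded slope/intercept, evaluate the equivalent form Y = mean_Y + SD_Y * (X - mean_X) / SD_X at full precision:
Y = 70.24 + 5.98 * (76 - 49.03) / 14.67
Y = 70.24 + 5.98 * 26.97 / 14.67
Y = 70.24 + 161.2806 / 14.67
Y = 70.24 + 10.9939
Y = 81.2339

81.2339


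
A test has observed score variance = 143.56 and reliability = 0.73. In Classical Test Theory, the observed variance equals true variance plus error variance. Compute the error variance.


var_true = rxx * var_obs = 0.73 * 143.56 = 104.7988
var_error = var_obs - var_true
var_error = 143.56 - 104.7988
var_error = 38.7612

38.7612


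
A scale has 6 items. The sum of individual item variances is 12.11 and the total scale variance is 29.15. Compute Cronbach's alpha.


alpha = (k/(k-1)) * (1 - sum(si^2)/s_total^2)
= (6/5) * (1 - 12.11/29.15)
alpha = 0.7015

0.7015


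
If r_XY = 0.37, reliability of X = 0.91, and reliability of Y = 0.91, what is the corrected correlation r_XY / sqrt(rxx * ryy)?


r_corrected = rxy / sqrt(rxx * ryy)
= 0.37 / sqrt(0.91 * 0.91)
= 0.37 / sqrt(0.8281)
= 0.37 / 0.91
r_corrected = 0.4066

0.4066


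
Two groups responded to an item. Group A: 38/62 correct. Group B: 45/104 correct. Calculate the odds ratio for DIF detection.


Odds_A = 38/24 = 1.5833
Odds_B = 45/59 = 0.7627
OR = Odds_A / Odds_B = 1.5833 / 0.7627
Exactly, OR = (38 * 59) / (24 * 45) = 2242 / 1080
OR = 2.0759

2.0759


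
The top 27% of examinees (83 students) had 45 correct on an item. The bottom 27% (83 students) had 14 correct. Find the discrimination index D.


p_upper = 45/83 = 0.5422
p_lower = 14/83 = 0.1687
D = 0.5422 - 0.1687 = 0.3735

0.3735


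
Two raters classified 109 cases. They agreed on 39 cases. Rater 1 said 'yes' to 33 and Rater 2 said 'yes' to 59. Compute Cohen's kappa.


P_o = 39/109 = 0.357798
P_e = (33*59 + 76*50) / 11881 = 0.483713
kappa = (P_o - P_e) / (1 - P_e)
kappa = (0.357798 - 0.483713) / (1 - 0.483713)
kappa = -0.2439

-0.2439


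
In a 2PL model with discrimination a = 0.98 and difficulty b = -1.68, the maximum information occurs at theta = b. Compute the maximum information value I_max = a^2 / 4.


For 2PL, max info at theta = b = -1.68
I_max = a^2 / 4 = 0.98^2 / 4
= 0.9604 / 4
I_max = 0.2401

0.2401


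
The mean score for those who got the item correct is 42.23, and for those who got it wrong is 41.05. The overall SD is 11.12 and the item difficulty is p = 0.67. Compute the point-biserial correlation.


q = 1 - p = 0.33
rpb = ((M1 - M0) / SD) * sqrt(p * q)
rpb = ((42.23 - 41.05) / 11.12) * sqrt(0.67 * 0.33)
rpb = 0.0499

0.0499


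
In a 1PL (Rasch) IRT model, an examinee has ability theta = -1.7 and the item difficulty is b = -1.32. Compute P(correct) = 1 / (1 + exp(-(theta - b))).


theta - b = -1.7 - -1.32 = -0.38
exp(-(theta - b)) = exp(0.38) = 1.4623
P = 1 / (1 + 1.4623)
P = 0.4061

0.4061


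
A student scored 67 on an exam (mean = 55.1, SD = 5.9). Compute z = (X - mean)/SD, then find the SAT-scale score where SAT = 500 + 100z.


z = (X - mean) / SD = (67 - 55.1) / 5.9
z = 11.9 / 5.9
z = 2.0169
SAT-scale = SAT = 500 + 100z
Carry z at full precision (z = 11.9 / 5.9) into the conversion:
SAT-scale = 500 + 100 * (11.9 / 5.9) = 500 + 1190 / 5.9
SAT-scale = 500 + 201.6949
SAT-scale = 701.6949

701.6949


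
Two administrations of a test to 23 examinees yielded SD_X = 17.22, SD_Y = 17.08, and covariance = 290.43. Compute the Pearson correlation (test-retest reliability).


r = cov(X,Y) / (SD_X * SD_Y)
r = 290.43 / (17.22 * 17.08)
r = 290.43 / 294.1176
r = 0.9875

0.9875


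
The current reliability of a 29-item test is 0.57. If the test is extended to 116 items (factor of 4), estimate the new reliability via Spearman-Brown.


r_new = (n * rxx) / (1 + (n-1) * rxx)
r_new = (4 * 0.57) / (1 + 3 * 0.57)
r_new = 2.28 / 2.71
r_new = 0.8413

0.8413


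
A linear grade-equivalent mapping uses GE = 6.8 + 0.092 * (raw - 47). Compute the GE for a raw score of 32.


raw - median = 32 - 47 = -15
slope * diff = 0.092 * -15 = -1.38
GE = 6.8 + -1.38
GE = 5.42

5.42


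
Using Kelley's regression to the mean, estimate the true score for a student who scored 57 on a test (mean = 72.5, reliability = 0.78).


T_est = rxx * X + (1 - rxx) * mean
T_est = 0.78 * 57 + 0.22 * 72.5
T_est = 44.46 + 15.95
T_est = 60.41

60.41


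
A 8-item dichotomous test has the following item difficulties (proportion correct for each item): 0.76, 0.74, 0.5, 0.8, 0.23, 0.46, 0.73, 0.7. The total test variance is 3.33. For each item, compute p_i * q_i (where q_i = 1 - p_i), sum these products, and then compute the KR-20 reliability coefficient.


For each item, compute p_i * q_i:
  Item 1: 0.76 * 0.24 = 0.1824
  Item 2: 0.74 * 0.26 = 0.1924
  Item 3: 0.5 * 0.5 = 0.25
  Item 4: 0.8 * 0.2 = 0.16
  Item 5: 0.23 * 0.77 = 0.1771
  Item 6: 0.46 * 0.54 = 0.2484
  Item 7: 0.73 * 0.27 = 0.1971
  Item 8: 0.7 * 0.3 = 0.21
Sum(p_i * q_i) = 0.1824 + 0.1924 + 0.25 + 0.16 + 0.1771 + 0.2484 + 0.1971 + 0.21 = 1.6174
KR-20 = (k/(k-1)) * (1 - Sum(p_i*q_i) / Var_total)
= (8/7) * (1 - 1.6174/3.33)
= 1.1429 * 0.5143
KR-20 = 0.5878

0.5878


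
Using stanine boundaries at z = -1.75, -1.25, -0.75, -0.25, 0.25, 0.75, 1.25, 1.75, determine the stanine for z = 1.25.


Stanine boundaries: [-1.75, -1.25, -0.75, -0.25, 0.25, 0.75, 1.25, 1.75]
z = 1.25
Check each boundary:
  z >= -1.75 -> could be stanine 2
  z >= -1.25 -> could be stanine 3
  z >= -0.75 -> could be stanine 4
  z >= -0.25 -> could be stanine 5
  z >= 0.25 -> could be stanine 6
  z >= 0.75 -> could be stanine 7
  z >= 1.25 -> could be stanine 8
  z < 1.75
Highest qualifying boundary gives stanine = 8

8


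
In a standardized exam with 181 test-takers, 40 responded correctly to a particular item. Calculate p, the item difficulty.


Item difficulty p = number correct / total examinees
p = 40 / 181
p = 0.221

0.221


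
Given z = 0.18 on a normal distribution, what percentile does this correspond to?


CDF(z) = 0.5 * (1 + erf(z/sqrt(2)))
erf(0.1273) = 0.1428
CDF = 0.5714
Percentile rank = 0.5714 * 100 = 57.14

57.14


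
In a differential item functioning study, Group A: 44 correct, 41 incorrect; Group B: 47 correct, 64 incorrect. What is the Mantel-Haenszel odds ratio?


Odds_A = 44/41 = 1.0732
Odds_B = 47/64 = 0.7344
OR = Odds_A / Odds_B = 1.0732 / 0.7344
Exactly, OR = (44 * 64) / (41 * 47) = 2816 / 1927
OR = 1.4613

1.4613


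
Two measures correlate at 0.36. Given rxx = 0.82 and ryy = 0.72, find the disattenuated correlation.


r_corrected = rxy / sqrt(rxx * ryy)
= 0.36 / sqrt(0.82 * 0.72)
= 0.36 / sqrt(0.5904)
= 0.36 / 0.768375
r_corrected = 0.4685

0.4685


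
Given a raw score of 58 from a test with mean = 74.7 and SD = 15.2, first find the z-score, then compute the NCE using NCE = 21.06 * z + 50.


z = (X - mean) / SD = (58 - 74.7) / 15.2
z = -16.7 / 15.2
z = -1.0987
NCE = NCE = 21.06z + 50
Carry z at full precision (z = -16.7 / 15.2) into the conversion:
NCE = 21.06 * (-16.7 / 15.2) + 50 = -351.702 / 15.2 + 50
NCE = -23.1383 + 50
NCE = 26.8617

26.8617


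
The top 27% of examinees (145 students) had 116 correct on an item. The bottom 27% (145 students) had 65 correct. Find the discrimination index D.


p_upper = 116/145 = 0.8
p_lower = 65/145 = 0.4483
D = 0.8 - 0.4483 = 0.3517

0.3517


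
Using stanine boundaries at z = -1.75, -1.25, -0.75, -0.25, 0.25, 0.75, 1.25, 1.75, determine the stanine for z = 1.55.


Stanine boundaries: [-1.75, -1.25, -0.75, -0.25, 0.25, 0.75, 1.25, 1.75]
z = 1.55
Check each boundary:
  z >= -1.75 -> could be stanine 2
  z >= -1.25 -> could be stanine 3
  z >= -0.75 -> could be stanine 4
  z >= -0.25 -> could be stanine 5
  z >= 0.25 -> could be stanine 6
  z >= 0.75 -> could be stanine 7
  z >= 1.25 -> could be stanine 8
  z < 1.75
Highest qualifying boundary gives stanine = 8

8


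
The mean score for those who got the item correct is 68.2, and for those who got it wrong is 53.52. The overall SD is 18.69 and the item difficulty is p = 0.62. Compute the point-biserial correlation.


q = 1 - p = 0.38
rpb = ((M1 - M0) / SD) * sqrt(p * q)
rpb = ((68.2 - 53.52) / 18.69) * sqrt(0.62 * 0.38)
rpb = 0.3812

0.3812


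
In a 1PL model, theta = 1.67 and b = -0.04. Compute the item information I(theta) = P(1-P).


P = 1/(1+exp(-(1.67--0.04))) = 0.8468
I = P*(1-P) = 0.8468 * 0.1532
I = 0.1297

0.1297


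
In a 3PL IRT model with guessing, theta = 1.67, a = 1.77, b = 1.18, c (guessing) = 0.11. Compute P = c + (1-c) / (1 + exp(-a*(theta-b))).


logit = 1.77*(1.67 - 1.18) = 0.8673
P* = 1/(1 + exp(-0.8673)) = 0.7042
P = 0.11 + (1 - 0.11) * 0.7042
P = 0.7367

0.7367


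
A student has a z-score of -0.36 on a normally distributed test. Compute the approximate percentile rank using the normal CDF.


CDF(z) = 0.5 * (1 + erf(z/sqrt(2)))
erf(-0.2546) = -0.2812
CDF = 0.3594
Percentile rank = 0.3594 * 100 = 35.94

35.94


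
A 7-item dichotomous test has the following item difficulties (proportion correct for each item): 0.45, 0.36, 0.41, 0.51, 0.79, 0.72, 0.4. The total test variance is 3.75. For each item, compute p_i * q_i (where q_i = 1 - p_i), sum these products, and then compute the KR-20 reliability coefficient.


For each item, compute p_i * q_i:
  Item 1: 0.45 * 0.55 = 0.2475
  Item 2: 0.36 * 0.64 = 0.2304
  Item 3: 0.41 * 0.59 = 0.2419
  Item 4: 0.51 * 0.49 = 0.2499
  Item 5: 0.79 * 0.21 = 0.1659
  Item 6: 0.72 * 0.28 = 0.2016
  Item 7: 0.4 * 0.6 = 0.24
Sum(p_i * q_i) = 0.2475 + 0.2304 + 0.2419 + 0.2499 + 0.1659 + 0.2016 + 0.24 = 1.5772
KR-20 = (k/(k-1)) * (1 - Sum(p_i*q_i) / Var_total)
= (7/6) * (1 - 1.5772/3.75)
= 1.1667 * 0.5794
KR-20 = 0.676

0.676


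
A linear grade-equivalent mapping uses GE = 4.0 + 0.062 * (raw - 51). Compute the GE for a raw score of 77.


raw - median = 77 - 51 = 26
slope * diff = 0.062 * 26 = 1.612
GE = 4.0 + 1.612
GE = 5.612

5.612


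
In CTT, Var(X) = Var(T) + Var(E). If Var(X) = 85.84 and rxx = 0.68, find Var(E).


var_true = rxx * var_obs = 0.68 * 85.84 = 58.3712
var_error = var_obs - var_true
var_error = 85.84 - 58.3712
var_error = 27.4688

27.4688


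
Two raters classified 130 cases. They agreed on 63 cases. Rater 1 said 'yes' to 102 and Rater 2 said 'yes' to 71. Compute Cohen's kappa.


P_o = 63/130 = 0.484615
P_e = (102*71 + 28*59) / 16900 = 0.526272
kappa = (P_o - P_e) / (1 - P_e)
kappa = (0.484615 - 0.526272) / (1 - 0.526272)
kappa = -0.0879

-0.0879


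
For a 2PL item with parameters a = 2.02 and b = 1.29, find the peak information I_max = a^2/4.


For 2PL, max info at theta = b = 1.29
I_max = a^2 / 4 = 2.02^2 / 4
= 4.0804 / 4
I_max = 1.0201

1.0201


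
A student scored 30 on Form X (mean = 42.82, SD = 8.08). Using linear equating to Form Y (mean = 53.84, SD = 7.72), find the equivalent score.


slope = SD_Y / SD_X = 7.72 / 8.08 ~ 0.9554
intercept = mean_Y - slope * mean_X = 53.84 - (7.72 / 8.08) * 42.82 ~ 12.9278
Y = slope * X + intercept. To avoid rounding drift from the rounded slope/intercept, evaluate the equivalent form Y = mean_Y + SD_Y * (X - mean_X) / SD_X at full precision:
Y = 53.84 + 7.72 * (30 - 42.82) / 8.08
Y = 53.84 - 7.72 * 12.82 / 8.08
Y = 53.84 - 98.9704 / 8.08
Y = 53.84 - 12.2488
Y = 41.5912

41.5912


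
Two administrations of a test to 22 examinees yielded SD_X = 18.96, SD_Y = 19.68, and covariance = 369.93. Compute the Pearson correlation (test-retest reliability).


r = cov(X,Y) / (SD_X * SD_Y)
r = 369.93 / (18.96 * 19.68)
r = 369.93 / 373.1328
r = 0.9914

0.9914


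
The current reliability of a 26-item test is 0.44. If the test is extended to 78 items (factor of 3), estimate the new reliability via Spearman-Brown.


r_new = (n * rxx) / (1 + (n-1) * rxx)
r_new = (3 * 0.44) / (1 + 2 * 0.44)
r_new = 1.32 / 1.88
r_new = 0.7021

0.7021


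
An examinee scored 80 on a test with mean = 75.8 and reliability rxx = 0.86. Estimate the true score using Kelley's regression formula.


T_est = rxx * X + (1 - rxx) * mean
T_est = 0.86 * 80 + 0.14 * 75.8
T_est = 68.8 + 10.612
T_est = 79.412

79.412


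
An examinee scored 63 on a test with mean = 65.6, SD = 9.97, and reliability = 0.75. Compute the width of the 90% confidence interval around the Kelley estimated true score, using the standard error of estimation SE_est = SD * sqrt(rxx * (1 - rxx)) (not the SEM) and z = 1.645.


True score estimate = 0.75*63 + 0.25*65.6 = 63.65
SE_est = SD * sqrt(rxx * (1 - rxx)) = 9.97 * sqrt(0.75 * 0.25) = 9.97 * sqrt(0.1875) = 4.317137
CI = T_est +/- z * SE_est, so width = 2 * z * SE_est = 2 * 1.645 * 4.317137
Width = 14.2034

14.2034


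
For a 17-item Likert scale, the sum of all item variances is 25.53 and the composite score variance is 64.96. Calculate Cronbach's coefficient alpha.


alpha = (k/(k-1)) * (1 - sum(si^2)/s_total^2)
= (17/16) * (1 - 25.53/64.96)
alpha = 0.6449

0.6449


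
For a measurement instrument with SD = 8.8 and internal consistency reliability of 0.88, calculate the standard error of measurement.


SEM = SD * sqrt(1 - rxx)
SEM = 8.8 * sqrt(1 - 0.88)
SEM = 8.8 * sqrt(0.12) = 8.8 * 0.34641
SEM = 3.0484

3.0484


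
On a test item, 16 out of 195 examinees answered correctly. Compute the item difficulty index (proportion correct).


Item difficulty p = number correct / total examinees
p = 16 / 195
p = 0.0821

0.0821


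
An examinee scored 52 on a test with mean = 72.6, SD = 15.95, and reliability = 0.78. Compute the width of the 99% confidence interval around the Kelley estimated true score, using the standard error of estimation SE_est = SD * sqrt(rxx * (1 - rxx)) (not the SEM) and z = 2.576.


True score estimate = 0.78*52 + 0.22*72.6 = 56.532
SE_est = SD * sqrt(rxx * (1 - rxx)) = 15.95 * sqrt(0.78 * 0.22) = 15.95 * sqrt(0.1716) = 6.607229
CI = T_est +/- z * SE_est, so width = 2 * z * SE_est = 2 * 2.576 * 6.607229
Width = 34.0404

34.0404


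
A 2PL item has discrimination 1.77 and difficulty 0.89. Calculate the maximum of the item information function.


For 2PL, max info at theta = b = 0.89
I_max = a^2 / 4 = 1.77^2 / 4
= 3.1329 / 4
I_max = 0.7832

0.7832


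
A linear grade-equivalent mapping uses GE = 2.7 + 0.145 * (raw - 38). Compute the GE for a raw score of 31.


raw - median = 31 - 38 = -7
slope * diff = 0.145 * -7 = -1.015
GE = 2.7 + -1.015
GE = 1.685

1.685


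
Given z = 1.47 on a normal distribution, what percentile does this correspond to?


CDF(z) = 0.5 * (1 + erf(z/sqrt(2)))
erf(1.0394) = 0.8584
CDF = 0.9292
Percentile rank = 0.9292 * 100 = 92.92

92.92


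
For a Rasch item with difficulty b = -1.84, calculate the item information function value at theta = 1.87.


P = 1/(1+exp(-(1.87--1.84))) = 0.9761
I = P*(1-P) = 0.9761 * 0.0239
I = 0.0233

0.0233


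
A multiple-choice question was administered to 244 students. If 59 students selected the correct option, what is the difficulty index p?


Item difficulty p = number correct / total examinees
p = 59 / 244
p = 0.2418

0.2418


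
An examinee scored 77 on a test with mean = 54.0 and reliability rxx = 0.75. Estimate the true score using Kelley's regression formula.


T_est = rxx * X + (1 - rxx) * mean
T_est = 0.75 * 77 + 0.25 * 54.0
T_est = 57.75 + 13.5
T_est = 71.25

71.25


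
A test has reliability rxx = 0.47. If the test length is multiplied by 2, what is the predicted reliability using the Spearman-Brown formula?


r_new = (n * rxx) / (1 + (n-1) * rxx)
r_new = (2 * 0.47) / (1 + 1 * 0.47)
r_new = 0.94 / 1.47
r_new = 0.6395

0.6395


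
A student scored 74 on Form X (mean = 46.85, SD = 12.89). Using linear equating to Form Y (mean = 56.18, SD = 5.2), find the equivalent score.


slope = SD_Y / SD_X = 5.2 / 12.89 ~ 0.4034
intercept = mean_Y - slope * mean_X = 56.18 - (5.2 / 12.89) * 46.85 ~ 37.2801
Y = slope * X + intercept. To avoid rounding drift from the rounded slope/intercept, evaluate the equivalent form Y = mean_Y + SD_Y * (X - mean_X) / SD_X at full precision:
Y = 56.18 + 5.2 * (74 - 46.85) / 12.89
Y = 56.18 + 5.2 * 27.15 / 12.89
Y = 56.18 + 141.18 / 12.89
Y = 56.18 + 10.9527
Y = 67.1327

67.1327


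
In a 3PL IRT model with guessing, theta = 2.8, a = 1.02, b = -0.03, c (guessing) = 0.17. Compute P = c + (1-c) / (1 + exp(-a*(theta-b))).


logit = 1.02*(2.8 - -0.03) = 2.8866
P* = 1/(1 + exp(-2.8866)) = 0.9472
P = 0.17 + (1 - 0.17) * 0.9472
P = 0.9562

0.9562


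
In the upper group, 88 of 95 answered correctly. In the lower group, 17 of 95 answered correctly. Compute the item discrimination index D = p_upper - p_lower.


p_upper = 88/95 = 0.9263
p_lower = 17/95 = 0.1789
D = 0.9263 - 0.1789 = 0.7474

0.7474


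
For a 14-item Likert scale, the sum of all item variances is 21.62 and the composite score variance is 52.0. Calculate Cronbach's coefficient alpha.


alpha = (k/(k-1)) * (1 - sum(si^2)/s_total^2)
= (14/13) * (1 - 21.62/52.0)
alpha = 0.6292

0.6292


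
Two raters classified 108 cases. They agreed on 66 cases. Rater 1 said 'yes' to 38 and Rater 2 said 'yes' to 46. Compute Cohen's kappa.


P_o = 66/108 = 0.611111
P_e = (38*46 + 70*62) / 11664 = 0.521948
kappa = (P_o - P_e) / (1 - P_e)
kappa = (0.611111 - 0.521948) / (1 - 0.521948)
kappa = 0.1865

0.1865


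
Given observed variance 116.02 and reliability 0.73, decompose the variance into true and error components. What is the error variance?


var_true = rxx * var_obs = 0.73 * 116.02 = 84.6946
var_error = var_obs - var_true
var_error = 116.02 - 84.6946
var_error = 31.3254

31.3254


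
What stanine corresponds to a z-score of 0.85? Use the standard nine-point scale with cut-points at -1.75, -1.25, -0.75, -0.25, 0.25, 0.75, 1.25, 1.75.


Stanine boundaries: [-1.75, -1.25, -0.75, -0.25, 0.25, 0.75, 1.25, 1.75]
z = 0.85
Check each boundary:
  z >= -1.75 -> could be stanine 2
  z >= -1.25 -> could be stanine 3
  z >= -0.75 -> could be stanine 4
  z >= -0.25 -> could be stanine 5
  z >= 0.25 -> could be stanine 6
  z >= 0.75 -> could be stanine 7
  z < 1.25
  z < 1.75
Highest qualifying boundary gives stanine = 7

7


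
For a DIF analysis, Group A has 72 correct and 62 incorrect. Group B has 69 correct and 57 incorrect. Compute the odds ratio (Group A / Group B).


Odds_A = 72/62 = 1.1613
Odds_B = 69/57 = 1.2105
OR = Odds_A / Odds_B = 1.1613 / 1.2105
Exactly, OR = (72 * 57) / (62 * 69) = 4104 / 4278
OR = 0.9593

0.9593


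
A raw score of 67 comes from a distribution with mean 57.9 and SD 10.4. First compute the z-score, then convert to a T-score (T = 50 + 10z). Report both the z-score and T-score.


z = (X - mean) / SD = (67 - 57.9) / 10.4
z = 9.1 / 10.4
z = 0.875
T-score = T = 50 + 10z
Carry z at full precision (z = 9.1 / 10.4) into the conversion:
T-score = 50 + 10 * (9.1 / 10.4) = 50 + 91 / 10.4
T-score = 50 + 8.75
T-score = 58.75

58.75


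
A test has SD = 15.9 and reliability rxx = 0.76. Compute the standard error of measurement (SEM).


SEM = SD * sqrt(1 - rxx)
SEM = 15.9 * sqrt(1 - 0.76)
SEM = 15.9 * sqrt(0.24) = 15.9 * 0.489898
SEM = 7.7894

7.7894


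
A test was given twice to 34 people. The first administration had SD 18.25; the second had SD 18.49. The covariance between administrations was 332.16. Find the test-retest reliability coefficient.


r = cov(X,Y) / (SD_X * SD_Y)
r = 332.16 / (18.25 * 18.49)
r = 332.16 / 337.4425
r = 0.9843

0.9843


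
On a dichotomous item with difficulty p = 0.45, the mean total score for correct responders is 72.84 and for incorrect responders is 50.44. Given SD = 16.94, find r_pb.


q = 1 - p = 0.55
rpb = ((M1 - M0) / SD) * sqrt(p * q)
rpb = ((72.84 - 50.44) / 16.94) * sqrt(0.45 * 0.55)
rpb = 0.6578

0.6578


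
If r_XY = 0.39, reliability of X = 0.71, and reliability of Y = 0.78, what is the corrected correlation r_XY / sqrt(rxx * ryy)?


r_corrected = rxy / sqrt(rxx * ryy)
= 0.39 / sqrt(0.71 * 0.78)
= 0.39 / sqrt(0.5538)
= 0.39 / 0.744177
r_corrected = 0.5241

0.5241


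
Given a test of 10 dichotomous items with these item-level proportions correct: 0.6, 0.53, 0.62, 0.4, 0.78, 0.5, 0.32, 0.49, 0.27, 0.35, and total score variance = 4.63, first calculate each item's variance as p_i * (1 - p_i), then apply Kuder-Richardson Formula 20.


For each item, compute p_i * q_i:
  Item 1: 0.6 * 0.4 = 0.24
  Item 2: 0.53 * 0.47 = 0.2491
  Item 3: 0.62 * 0.38 = 0.2356
  Item 4: 0.4 * 0.6 = 0.24
  Item 5: 0.78 * 0.22 = 0.1716
  Item 6: 0.5 * 0.5 = 0.25
  Item 7: 0.32 * 0.68 = 0.2176
  Item 8: 0.49 * 0.51 = 0.2499
  Item 9: 0.27 * 0.73 = 0.1971
  Item 10: 0.35 * 0.65 = 0.2275
Sum(p_i * q_i) = 0.24 + 0.2491 + 0.2356 + 0.24 + 0.1716 + 0.25 + 0.2176 + 0.2499 + 0.1971 + 0.2275 = 2.2784
KR-20 = (k/(k-1)) * (1 - Sum(p_i*q_i) / Var_total)
= (10/9) * (1 - 2.2784/4.63)
= 1.1111 * 0.5079
KR-20 = 0.5643

0.5643


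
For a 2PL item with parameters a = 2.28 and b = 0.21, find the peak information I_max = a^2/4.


For 2PL, max info at theta = b = 0.21
I_max = a^2 / 4 = 2.28^2 / 4
= 5.1984 / 4
I_max = 1.2996

1.2996


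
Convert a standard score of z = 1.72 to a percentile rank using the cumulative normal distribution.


CDF(z) = 0.5 * (1 + erf(z/sqrt(2)))
erf(1.2162) = 0.9146
CDF = 0.9573
Percentile rank = 0.9573 * 100 = 95.73

95.73


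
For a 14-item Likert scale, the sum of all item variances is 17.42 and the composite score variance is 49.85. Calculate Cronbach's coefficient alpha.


alpha = (k/(k-1)) * (1 - sum(si^2)/s_total^2)
= (14/13) * (1 - 17.42/49.85)
alpha = 0.7006

0.7006


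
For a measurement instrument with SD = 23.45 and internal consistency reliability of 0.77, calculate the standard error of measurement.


SEM = SD * sqrt(1 - rxx)
SEM = 23.45 * sqrt(1 - 0.77)
SEM = 23.45 * sqrt(0.23) = 23.45 * 0.479583
SEM = 11.2462

11.2462


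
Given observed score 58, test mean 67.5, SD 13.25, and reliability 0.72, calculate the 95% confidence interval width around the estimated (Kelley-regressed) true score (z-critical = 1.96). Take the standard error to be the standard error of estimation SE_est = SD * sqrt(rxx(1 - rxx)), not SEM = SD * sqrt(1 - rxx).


True score estimate = 0.72*58 + 0.28*67.5 = 60.66
SE_est = SD * sqrt(rxx * (1 - rxx)) = 13.25 * sqrt(0.72 * 0.28) = 13.25 * sqrt(0.2016) = 5.949235
CI = T_est +/- z * SE_est, so width = 2 * z * SE_est = 2 * 1.96 * 5.949235
Width = 23.321

23.321


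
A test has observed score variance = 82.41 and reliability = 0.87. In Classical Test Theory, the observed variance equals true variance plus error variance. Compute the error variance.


var_true = rxx * var_obs = 0.87 * 82.41 = 71.6967
var_error = var_obs - var_true
var_error = 82.41 - 71.6967
var_error = 10.7133

10.7133


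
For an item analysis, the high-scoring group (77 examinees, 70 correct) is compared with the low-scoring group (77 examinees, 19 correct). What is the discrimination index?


p_upper = 70/77 = 0.9091
p_lower = 19/77 = 0.2468
D = 0.9091 - 0.2468 = 0.6623

0.6623


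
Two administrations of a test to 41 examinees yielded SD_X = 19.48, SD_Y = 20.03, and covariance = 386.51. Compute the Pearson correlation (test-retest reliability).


r = cov(X,Y) / (SD_X * SD_Y)
r = 386.51 / (19.48 * 20.03)
r = 386.51 / 390.1844
r = 0.9906

0.9906


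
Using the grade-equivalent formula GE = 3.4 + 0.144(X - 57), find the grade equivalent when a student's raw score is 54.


raw - median = 54 - 57 = -3
slope * diff = 0.144 * -3 = -0.432
GE = 3.4 + -0.432
GE = 2.968

2.968


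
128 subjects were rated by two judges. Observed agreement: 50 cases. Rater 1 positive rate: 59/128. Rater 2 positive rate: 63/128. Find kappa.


P_o = 50/128 = 0.390625
P_e = (59*63 + 69*65) / 16384 = 0.50061
kappa = (P_o - P_e) / (1 - P_e)
kappa = (0.390625 - 0.50061) / (1 - 0.50061)
kappa = -0.2202

-0.2202


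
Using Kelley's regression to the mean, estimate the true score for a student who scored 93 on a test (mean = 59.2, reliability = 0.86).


T_est = rxx * X + (1 - rxx) * mean
T_est = 0.86 * 93 + 0.14 * 59.2
T_est = 79.98 + 8.288
T_est = 88.268

88.268


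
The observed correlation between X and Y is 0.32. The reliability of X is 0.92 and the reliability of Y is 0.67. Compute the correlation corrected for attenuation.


r_corrected = rxy / sqrt(rxx * ryy)
= 0.32 / sqrt(0.92 * 0.67)
= 0.32 / sqrt(0.6164)
= 0.32 / 0.785111
r_corrected = 0.4076

0.4076


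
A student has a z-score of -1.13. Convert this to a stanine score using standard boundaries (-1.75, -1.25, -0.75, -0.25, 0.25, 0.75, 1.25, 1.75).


Stanine boundaries: [-1.75, -1.25, -0.75, -0.25, 0.25, 0.75, 1.25, 1.75]
z = -1.13
Check each boundary:
  z >= -1.75 -> could be stanine 2
  z >= -1.25 -> could be stanine 3
  z < -0.75
  z < -0.25
  z < 0.25
  z < 0.75
  z < 1.25
  z < 1.75
Highest qualifying boundary gives stanine = 3

3


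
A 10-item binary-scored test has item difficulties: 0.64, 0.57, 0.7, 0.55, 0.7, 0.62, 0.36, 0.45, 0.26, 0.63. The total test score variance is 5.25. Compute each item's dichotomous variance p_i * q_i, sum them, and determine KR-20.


For each item, compute p_i * q_i:
  Item 1: 0.64 * 0.36 = 0.2304
  Item 2: 0.57 * 0.43 = 0.2451
  Item 3: 0.7 * 0.3 = 0.21
  Item 4: 0.55 * 0.45 = 0.2475
  Item 5: 0.7 * 0.3 = 0.21
  Item 6: 0.62 * 0.38 = 0.2356
  Item 7: 0.36 * 0.64 = 0.2304
  Item 8: 0.45 * 0.55 = 0.2475
  Item 9: 0.26 * 0.74 = 0.1924
  Item 10: 0.63 * 0.37 = 0.2331
Sum(p_i * q_i) = 0.2304 + 0.2451 + 0.21 + 0.2475 + 0.21 + 0.2356 + 0.2304 + 0.2475 + 0.1924 + 0.2331 = 2.282
KR-20 = (k/(k-1)) * (1 - Sum(p_i*q_i) / Var_total)
= (10/9) * (1 - 2.282/5.25)
= 1.1111 * 0.5653
KR-20 = 0.6281

0.6281


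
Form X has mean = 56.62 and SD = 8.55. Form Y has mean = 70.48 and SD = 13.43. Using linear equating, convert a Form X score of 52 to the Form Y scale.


slope = SD_Y / SD_X = 13.43 / 8.55 ~ 1.5708
intercept = mean_Y - slope * mean_X = 70.48 - (13.43 / 8.55) * 56.62 ~ -18.4564
Y = slope * X + intercept. To avoid rounding drift from the rounded slope/intercept, evaluate the equivalent form Y = mean_Y + SD_Y * (X - mean_X) / SD_X at full precision:
Y = 70.48 + 13.43 * (52 - 56.62) / 8.55
Y = 70.48 - 13.43 * 4.62 / 8.55
Y = 70.48 - 62.0466 / 8.55
Y = 70.48 - 7.2569
Y = 63.2231

63.2231


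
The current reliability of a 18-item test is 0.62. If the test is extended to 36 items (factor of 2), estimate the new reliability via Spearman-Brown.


r_new = (n * rxx) / (1 + (n-1) * rxx)
r_new = (2 * 0.62) / (1 + 1 * 0.62)
r_new = 1.24 / 1.62
r_new = 0.7654

0.7654


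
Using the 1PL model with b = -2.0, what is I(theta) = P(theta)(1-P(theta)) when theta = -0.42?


P = 1/(1+exp(-(-0.42--2.0))) = 0.8292
I = P*(1-P) = 0.8292 * 0.1708
I = 0.1416

0.1416


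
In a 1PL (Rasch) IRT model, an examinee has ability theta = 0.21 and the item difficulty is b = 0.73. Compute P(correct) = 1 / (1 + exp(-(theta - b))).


theta - b = 0.21 - 0.73 = -0.52
exp(-(theta - b)) = exp(0.52) = 1.682
P = 1 / (1 + 1.682)
P = 0.3729

0.3729


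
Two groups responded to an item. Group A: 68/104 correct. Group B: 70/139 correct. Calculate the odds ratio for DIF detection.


Odds_A = 68/36 = 1.8889
Odds_B = 70/69 = 1.0145
OR = Odds_A / Odds_B = 1.8889 / 1.0145
Exactly, OR = (68 * 69) / (36 * 70) = 4692 / 2520
OR = 1.8619

1.8619


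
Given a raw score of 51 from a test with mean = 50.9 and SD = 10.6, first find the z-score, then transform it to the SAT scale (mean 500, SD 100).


z = (X - mean) / SD = (51 - 50.9) / 10.6
z = 0.1 / 10.6
z = 0.0094
SAT-scale = SAT = 500 + 100z
Carry z at full precision (z = 0.1 / 10.6) into the conversion:
SAT-scale = 500 + 100 * (0.1 / 10.6) = 500 + 10 / 10.6
SAT-scale = 500 + 0.9434
SAT-scale = 500.9434

500.9434


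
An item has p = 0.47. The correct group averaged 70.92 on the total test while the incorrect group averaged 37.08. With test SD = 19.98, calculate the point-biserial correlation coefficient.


q = 1 - p = 0.53
rpb = ((M1 - M0) / SD) * sqrt(p * q)
rpb = ((70.92 - 37.08) / 19.98) * sqrt(0.47 * 0.53)
rpb = 0.8453

0.8453


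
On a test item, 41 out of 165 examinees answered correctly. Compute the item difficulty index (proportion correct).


Item difficulty p = number correct / total examinees
p = 41 / 165
p = 0.2485

0.2485


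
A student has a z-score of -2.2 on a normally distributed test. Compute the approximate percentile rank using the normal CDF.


CDF(z) = 0.5 * (1 + erf(z/sqrt(2)))
erf(-1.5556) = -0.9722
CDF = 0.0139
Percentile rank = 0.0139 * 100 = 1.39

1.39


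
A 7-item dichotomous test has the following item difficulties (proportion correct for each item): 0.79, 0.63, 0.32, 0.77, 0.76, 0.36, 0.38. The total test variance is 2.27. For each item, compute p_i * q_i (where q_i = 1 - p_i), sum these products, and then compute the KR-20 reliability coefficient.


For each item, compute p_i * q_i:
  Item 1: 0.79 * 0.21 = 0.1659
  Item 2: 0.63 * 0.37 = 0.2331
  Item 3: 0.32 * 0.68 = 0.2176
  Item 4: 0.77 * 0.23 = 0.1771
  Item 5: 0.76 * 0.24 = 0.1824
  Item 6: 0.36 * 0.64 = 0.2304
  Item 7: 0.38 * 0.62 = 0.2356
Sum(p_i * q_i) = 0.1659 + 0.2331 + 0.2176 + 0.1771 + 0.1824 + 0.2304 + 0.2356 = 1.4421
KR-20 = (k/(k-1)) * (1 - Sum(p_i*q_i) / Var_total)
= (7/6) * (1 - 1.4421/2.27)
= 1.1667 * 0.3647
KR-20 = 0.4255

0.4255


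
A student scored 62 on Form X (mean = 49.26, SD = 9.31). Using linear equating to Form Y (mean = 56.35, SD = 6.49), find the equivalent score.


slope = SD_Y / SD_X = 6.49 / 9.31 ~ 0.6971
intercept = mean_Y - slope * mean_X = 56.35 - (6.49 / 9.31) * 49.26 ~ 22.0109
Y = slope * X + intercept. To avoid rounding drift from the rounded slope/intercept, evaluate the equivalent form Y = mean_Y + SD_Y * (X - mean_X) / SD_X at full precision:
Y = 56.35 + 6.49 * (62 - 49.26) / 9.31
Y = 56.35 + 6.49 * 12.74 / 9.31
Y = 56.35 + 82.6826 / 9.31
Y = 56.35 + 8.8811
Y = 65.2311

65.2311


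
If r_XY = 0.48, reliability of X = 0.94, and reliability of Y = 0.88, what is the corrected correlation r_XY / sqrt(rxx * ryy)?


r_corrected = rxy / sqrt(rxx * ryy)
= 0.48 / sqrt(0.94 * 0.88)
= 0.48 / sqrt(0.8272)
= 0.48 / 0.909505
r_corrected = 0.5278

0.5278


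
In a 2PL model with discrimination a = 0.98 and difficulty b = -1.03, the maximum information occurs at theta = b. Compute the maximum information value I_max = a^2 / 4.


For 2PL, max info at theta = b = -1.03
I_max = a^2 / 4 = 0.98^2 / 4
= 0.9604 / 4
I_max = 0.2401

0.2401


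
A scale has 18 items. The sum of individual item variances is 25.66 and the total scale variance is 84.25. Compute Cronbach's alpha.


alpha = (k/(k-1)) * (1 - sum(si^2)/s_total^2)
= (18/17) * (1 - 25.66/84.25)
alpha = 0.7363

0.7363


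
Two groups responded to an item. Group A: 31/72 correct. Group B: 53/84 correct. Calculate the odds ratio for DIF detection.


Odds_A = 31/41 = 0.7561
Odds_B = 53/31 = 1.7097
OR = Odds_A / Odds_B = 0.7561 / 1.7097
Exactly, OR = (31 * 31) / (41 * 53) = 961 / 2173
OR = 0.4422

0.4422


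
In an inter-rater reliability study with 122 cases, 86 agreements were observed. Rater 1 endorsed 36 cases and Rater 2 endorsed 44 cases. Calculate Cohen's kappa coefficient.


P_o = 86/122 = 0.704918
P_e = (36*44 + 86*78) / 14884 = 0.557108
kappa = (P_o - P_e) / (1 - P_e)
kappa = (0.704918 - 0.557108) / (1 - 0.557108)
kappa = 0.3337

0.3337


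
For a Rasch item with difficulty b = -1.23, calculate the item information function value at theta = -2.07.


P = 1/(1+exp(-(-2.07--1.23))) = 0.3015
I = P*(1-P) = 0.3015 * 0.6985
I = 0.2106

0.2106


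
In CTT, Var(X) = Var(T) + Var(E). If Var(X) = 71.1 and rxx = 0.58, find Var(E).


var_true = rxx * var_obs = 0.58 * 71.1 = 41.238
var_error = var_obs - var_true
var_error = 71.1 - 41.238
var_error = 29.862

29.862


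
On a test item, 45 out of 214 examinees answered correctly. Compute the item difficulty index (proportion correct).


Item difficulty p = number correct / total examinees
p = 45 / 214
p = 0.2103

0.2103


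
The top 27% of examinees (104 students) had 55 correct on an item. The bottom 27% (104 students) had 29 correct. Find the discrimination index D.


p_upper = 55/104 = 0.5288
p_lower = 29/104 = 0.2788
D = 0.5288 - 0.2788 = 0.25

0.25


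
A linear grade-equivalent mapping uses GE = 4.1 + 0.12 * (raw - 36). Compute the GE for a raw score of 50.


raw - median = 50 - 36 = 14
slope * diff = 0.12 * 14 = 1.68
GE = 4.1 + 1.68
GE = 5.78

5.78


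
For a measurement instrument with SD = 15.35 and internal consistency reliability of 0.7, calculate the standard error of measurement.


SEM = SD * sqrt(1 - rxx)
SEM = 15.35 * sqrt(1 - 0.7)
SEM = 15.35 * sqrt(0.3) = 15.35 * 0.547723
SEM = 8.4075

8.4075


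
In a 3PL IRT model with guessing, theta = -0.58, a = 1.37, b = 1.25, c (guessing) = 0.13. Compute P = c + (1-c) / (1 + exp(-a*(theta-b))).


logit = 1.37*(-0.58 - 1.25) = -2.5071
P* = 1/(1 + exp(--2.5071)) = 0.0754
P = 0.13 + (1 - 0.13) * 0.0754
P = 0.1956

0.1956


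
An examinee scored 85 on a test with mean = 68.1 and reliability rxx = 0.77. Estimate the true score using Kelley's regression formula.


T_est = rxx * X + (1 - rxx) * mean
T_est = 0.77 * 85 + 0.23 * 68.1
T_est = 65.45 + 15.663
T_est = 81.113

81.113


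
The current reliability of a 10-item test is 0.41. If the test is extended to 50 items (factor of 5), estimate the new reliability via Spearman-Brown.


r_new = (n * rxx) / (1 + (n-1) * rxx)
r_new = (5 * 0.41) / (1 + 4 * 0.41)
r_new = 2.05 / 2.64
r_new = 0.7765

0.7765


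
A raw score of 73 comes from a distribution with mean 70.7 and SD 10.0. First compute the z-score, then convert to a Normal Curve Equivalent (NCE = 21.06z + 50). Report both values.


z = (X - mean) / SD = (73 - 70.7) / 10.0
z = 2.3 / 10.0
z = 0.23
NCE = NCE = 21.06z + 50
Carry z at full precision (z = 2.3 / 10.0) into the conversion:
NCE = 21.06 * (2.3 / 10.0) + 50 = 48.438 / 10.0 + 50
NCE = 4.8438 + 50
NCE = 54.8438

54.8438


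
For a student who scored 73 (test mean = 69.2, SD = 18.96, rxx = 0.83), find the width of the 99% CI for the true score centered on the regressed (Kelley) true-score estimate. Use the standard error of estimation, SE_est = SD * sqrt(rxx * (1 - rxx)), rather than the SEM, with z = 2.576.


True score estimate = 0.83*73 + 0.17*69.2 = 72.354
SE_est = SD * sqrt(rxx * (1 - rxx)) = 18.96 * sqrt(0.83 * 0.17) = 18.96 * sqrt(0.1411) = 7.121998
CI = T_est +/- z * SE_est, so width = 2 * z * SE_est = 2 * 2.576 * 7.121998
Width = 36.6925

36.6925


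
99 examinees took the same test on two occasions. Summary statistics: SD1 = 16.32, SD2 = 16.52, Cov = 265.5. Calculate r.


r = cov(X,Y) / (SD_X * SD_Y)
r = 265.5 / (16.32 * 16.52)
r = 265.5 / 269.6064
r = 0.9848

0.9848


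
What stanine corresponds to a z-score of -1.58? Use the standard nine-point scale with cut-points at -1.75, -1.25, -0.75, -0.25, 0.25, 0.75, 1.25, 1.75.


Stanine boundaries: [-1.75, -1.25, -0.75, -0.25, 0.25, 0.75, 1.25, 1.75]
z = -1.58
Check each boundary:
  z >= -1.75 -> could be stanine 2
  z < -1.25
  z < -0.75
  z < -0.25
  z < 0.25
  z < 0.75
  z < 1.25
  z < 1.75
Highest qualifying boundary gives stanine = 2

2


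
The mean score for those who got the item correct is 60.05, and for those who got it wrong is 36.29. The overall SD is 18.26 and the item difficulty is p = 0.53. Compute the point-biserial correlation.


q = 1 - p = 0.47
rpb = ((M1 - M0) / SD) * sqrt(p * q)
rpb = ((60.05 - 36.29) / 18.26) * sqrt(0.53 * 0.47)
rpb = 0.6494

0.6494


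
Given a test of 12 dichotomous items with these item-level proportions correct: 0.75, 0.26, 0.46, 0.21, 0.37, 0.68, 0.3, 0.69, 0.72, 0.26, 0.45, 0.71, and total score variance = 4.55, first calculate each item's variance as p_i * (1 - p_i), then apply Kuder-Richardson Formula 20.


For each item, compute p_i * q_i:
  Item 1: 0.75 * 0.25 = 0.1875
  Item 2: 0.26 * 0.74 = 0.1924
  Item 3: 0.46 * 0.54 = 0.2484
  Item 4: 0.21 * 0.79 = 0.1659
  Item 5: 0.37 * 0.63 = 0.2331
  Item 6: 0.68 * 0.32 = 0.2176
  Item 7: 0.3 * 0.7 = 0.21
  Item 8: 0.69 * 0.31 = 0.2139
  Item 9: 0.72 * 0.28 = 0.2016
  Item 10: 0.26 * 0.74 = 0.1924
  Item 11: 0.45 * 0.55 = 0.2475
  Item 12: 0.71 * 0.29 = 0.2059
Sum(p_i * q_i) = 0.1875 + 0.1924 + 0.2484 + 0.1659 + 0.2331 + 0.2176 + 0.21 + 0.2139 + 0.2016 + 0.1924 + 0.2475 + 0.2059 = 2.5162
KR-20 = (k/(k-1)) * (1 - Sum(p_i*q_i) / Var_total)
= (12/11) * (1 - 2.5162/4.55)
= 1.0909 * 0.447
KR-20 = 0.4876

0.4876


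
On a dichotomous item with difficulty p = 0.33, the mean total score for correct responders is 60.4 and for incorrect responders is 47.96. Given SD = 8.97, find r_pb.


q = 1 - p = 0.67
rpb = ((M1 - M0) / SD) * sqrt(p * q)
rpb = ((60.4 - 47.96) / 8.97) * sqrt(0.33 * 0.67)
rpb = 0.6521

0.6521


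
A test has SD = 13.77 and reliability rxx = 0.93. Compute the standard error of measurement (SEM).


SEM = SD * sqrt(1 - rxx)
SEM = 13.77 * sqrt(1 - 0.93)
SEM = 13.77 * sqrt(0.07) = 13.77 * 0.264575
SEM = 3.6432

3.6432


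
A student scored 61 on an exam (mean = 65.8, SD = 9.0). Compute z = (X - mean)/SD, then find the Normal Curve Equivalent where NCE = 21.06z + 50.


z = (X - mean) / SD = (61 - 65.8) / 9.0
z = -4.8 / 9.0
z = -0.5333
NCE = NCE = 21.06z + 50
Carry z at full precision (z = -4.8 / 9.0) into the conversion:
NCE = 21.06 * (-4.8 / 9.0) + 50 = -101.088 / 9.0 + 50
NCE = -11.232 + 50
NCE = 38.768

38.768


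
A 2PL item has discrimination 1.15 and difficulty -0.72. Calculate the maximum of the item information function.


For 2PL, max info at theta = b = -0.72
I_max = a^2 / 4 = 1.15^2 / 4
= 1.3225 / 4
I_max = 0.3306

0.3306


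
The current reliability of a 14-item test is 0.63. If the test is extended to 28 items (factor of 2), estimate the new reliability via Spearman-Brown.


r_new = (n * rxx) / (1 + (n-1) * rxx)
r_new = (2 * 0.63) / (1 + 1 * 0.63)
r_new = 1.26 / 1.63
r_new = 0.773

0.773


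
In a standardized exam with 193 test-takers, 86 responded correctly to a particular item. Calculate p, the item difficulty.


Item difficulty p = number correct / total examinees
p = 86 / 193
p = 0.4456

0.4456


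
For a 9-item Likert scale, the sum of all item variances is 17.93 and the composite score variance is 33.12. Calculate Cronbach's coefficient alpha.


alpha = (k/(k-1)) * (1 - sum(si^2)/s_total^2)
= (9/8) * (1 - 17.93/33.12)
alpha = 0.516

0.516


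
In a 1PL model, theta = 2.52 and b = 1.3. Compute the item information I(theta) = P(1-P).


P = 1/(1+exp(-(2.52-1.3))) = 0.7721
I = P*(1-P) = 0.7721 * 0.2279
I = 0.176

0.176


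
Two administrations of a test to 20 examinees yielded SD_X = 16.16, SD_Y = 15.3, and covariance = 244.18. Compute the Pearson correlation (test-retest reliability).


r = cov(X,Y) / (SD_X * SD_Y)
r = 244.18 / (16.16 * 15.3)
r = 244.18 / 247.248
r = 0.9876

0.9876
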